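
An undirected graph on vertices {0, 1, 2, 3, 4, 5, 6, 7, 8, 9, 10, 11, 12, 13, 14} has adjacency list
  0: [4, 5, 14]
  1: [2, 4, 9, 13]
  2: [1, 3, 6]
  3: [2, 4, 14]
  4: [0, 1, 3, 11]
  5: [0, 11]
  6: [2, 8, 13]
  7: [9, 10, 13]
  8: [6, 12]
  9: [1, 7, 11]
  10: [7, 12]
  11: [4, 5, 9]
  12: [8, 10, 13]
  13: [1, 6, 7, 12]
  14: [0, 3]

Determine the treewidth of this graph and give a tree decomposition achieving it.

Every bag has size at most 4, so the width is 4 − 1 = 3 and tw(G) ≤ 3. For the lower bound: the 4 vertex sets {8,10,12}, {6}, {13}, {1,2,7,9} are disjoint, each induces a connected subgraph, and every pair is joined by at least one edge of G. Contracting each set to a single vertex therefore yields K_{4} as a minor, and since treewidth is minor-monotone, tw(G) ≥ tw(K_{4}) = 3. The upper and lower bounds meet at 3, so that is the treewidth.

Treewidth 3.
Bags: B1 = {6, 8, 10, 12}  B2 = {6, 10, 12, 13}  B3 = {6, 7, 10, 13}  B4 = {2, 6, 7, 13}  B5 = {1, 2, 7, 13}  B6 = {1, 2, 7, 9}  B7 = {1, 2, 3, 9}  B8 = {1, 3, 4, 9}  B9 = {3, 4, 9, 11}  B10 = {3, 4, 11, 14}  B11 = {0, 4, 11, 14}  B12 = {0, 5, 11, 14}
Tree: B1–B2, B2–B3, B3–B4, B4–B5, B5–B6, B6–B7, B7–B8, B8–B9, B9–B10, B10–B11, B11–B12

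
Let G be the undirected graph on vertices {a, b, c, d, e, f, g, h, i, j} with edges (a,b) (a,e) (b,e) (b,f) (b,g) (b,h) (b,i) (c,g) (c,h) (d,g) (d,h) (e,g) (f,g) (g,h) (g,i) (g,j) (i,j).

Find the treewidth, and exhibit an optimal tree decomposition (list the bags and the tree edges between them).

Treewidth 2.
One optimal decomposition is:
Bags: B1 = {b, f, g}  B2 = {b, g, i}  B3 = {b, e, g}  B4 = {g, i, j}  B5 = {b, g, h}  B6 = {c, g, h}  B7 = {a, b, e}  B8 = {d, g, h}
Tree: B1–B2, B1–B3, B2–B4, B1–B5, B5–B6, B3–B7, B5–B8

The largest bag has 3 vertices, giving width 2; this decomposition certifies tw(G) ≤ 2. Conversely, {d, g, h} is a clique of size 3, and the vertices of any clique must share a bag in every tree decomposition; so some bag has ≥ 3 vertices and tw(G) ≥ 2. Therefore the treewidth is 2.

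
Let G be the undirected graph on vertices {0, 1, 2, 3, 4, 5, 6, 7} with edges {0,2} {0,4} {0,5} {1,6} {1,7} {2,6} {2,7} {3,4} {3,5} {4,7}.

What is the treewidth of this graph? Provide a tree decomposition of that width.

Treewidth 2.
One such decomposition:
Bags: B1 = {3, 4, 5}  B2 = {0, 4, 5}  B3 = {0, 4, 7}  B4 = {0, 2, 7}  B5 = {1, 2, 7}  B6 = {1, 2, 6}
Tree: B1–B2, B2–B3, B3–B4, B4–B5, B5–B6

The largest bag has 3 vertices, giving width 2; this decomposition certifies tw(G) ≤ 2. The edges 3–5–0–4–3 form a cycle, so G is not a tree and its treewidth is at least 2. Hence tw(G) = 2 exactly.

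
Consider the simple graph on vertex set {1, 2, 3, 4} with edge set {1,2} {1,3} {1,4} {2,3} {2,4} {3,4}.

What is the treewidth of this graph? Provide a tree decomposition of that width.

Treewidth 3.
One such decomposition:
Bags: B1 = {1, 2, 3, 4}
Tree: (single bag)

With just one bag of size 4, the width is 4 − 1 = 3, so tw(G) ≤ 3. On the other hand G contains the 4-clique {1, 2, 3, 4}. A clique must lie in a single bag of any decomposition, so no decomposition can have width below 3. Hence tw(G) = 3 exactly.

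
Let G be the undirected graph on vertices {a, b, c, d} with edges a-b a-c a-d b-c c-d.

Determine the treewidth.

A width-2 tree decomposition is:
Bags: B1 = {a, b, c}  B2 = {a, c, d}
Tree: B1–B2
The largest bag has 3 vertices, giving width 2; this decomposition certifies tw(G) ≤ 2. Conversely, {a, c, d} is a clique of size 3, and the vertices of any clique must share a bag in every tree decomposition; so some bag has ≥ 3 vertices and tw(G) ≥ 2. Hence tw(G) = 2 exactly.

2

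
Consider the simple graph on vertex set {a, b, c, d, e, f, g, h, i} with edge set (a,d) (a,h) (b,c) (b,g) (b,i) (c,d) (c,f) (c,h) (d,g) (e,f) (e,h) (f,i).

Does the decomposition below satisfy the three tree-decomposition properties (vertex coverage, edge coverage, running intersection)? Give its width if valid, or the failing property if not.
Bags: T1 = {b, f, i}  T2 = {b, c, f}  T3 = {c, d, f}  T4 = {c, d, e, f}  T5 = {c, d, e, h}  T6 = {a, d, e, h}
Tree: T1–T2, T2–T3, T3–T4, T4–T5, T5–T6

A tree decomposition must satisfy three properties: every vertex lies in some bag; for every edge, both endpoints lie together in some bag; and for every vertex, the bags containing it form a connected subtree. Here vertex g appears in no bag, so the decomposition is invalid.

No — vertex g appears in no bag.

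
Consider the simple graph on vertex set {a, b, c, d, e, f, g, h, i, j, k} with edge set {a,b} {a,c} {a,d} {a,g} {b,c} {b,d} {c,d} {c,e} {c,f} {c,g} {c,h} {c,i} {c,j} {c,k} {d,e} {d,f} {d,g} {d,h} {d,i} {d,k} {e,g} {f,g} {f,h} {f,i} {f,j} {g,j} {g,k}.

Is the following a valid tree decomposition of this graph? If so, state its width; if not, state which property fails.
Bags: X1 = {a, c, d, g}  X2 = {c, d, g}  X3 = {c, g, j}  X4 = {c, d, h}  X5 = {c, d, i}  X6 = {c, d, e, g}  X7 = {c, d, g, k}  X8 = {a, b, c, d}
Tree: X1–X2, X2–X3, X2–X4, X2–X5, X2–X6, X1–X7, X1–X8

A tree decomposition must satisfy three properties: every vertex lies in some bag; for every edge, both endpoints lie together in some bag; and for every vertex, the bags containing it form a connected subtree. Here vertex f appears in no bag, so the decomposition is invalid.

No — vertex f appears in no bag.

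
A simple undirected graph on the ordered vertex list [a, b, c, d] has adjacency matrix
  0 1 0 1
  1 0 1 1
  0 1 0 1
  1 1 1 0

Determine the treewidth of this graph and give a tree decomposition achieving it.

The largest bag has 3 vertices, giving width 2; this decomposition certifies tw(G) ≤ 2. Conversely, {b, c, d} is a clique of size 3, and the vertices of any clique must share a bag in every tree decomposition; so some bag has ≥ 3 vertices and tw(G) ≥ 2. Therefore the treewidth is 2.

Treewidth 2.
One such decomposition:
Bags: B1 = {b, c, d}  B2 = {a, b, d}
Tree: B1–B2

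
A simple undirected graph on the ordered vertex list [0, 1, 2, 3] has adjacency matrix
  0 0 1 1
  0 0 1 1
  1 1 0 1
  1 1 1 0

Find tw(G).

2

A width-2 tree decomposition is:
Bags: B1 = {0, 2, 3}  B2 = {1, 2, 3}
Tree: B1–B2
The largest bag has 3 vertices, giving width 2; this decomposition certifies tw(G) ≤ 2. For the lower bound, the 3 vertices {0, 2, 3} are pairwise adjacent, and any tree decomposition puts a clique entirely inside one bag — forcing width ≥ 2. Hence tw(G) = 2 exactly.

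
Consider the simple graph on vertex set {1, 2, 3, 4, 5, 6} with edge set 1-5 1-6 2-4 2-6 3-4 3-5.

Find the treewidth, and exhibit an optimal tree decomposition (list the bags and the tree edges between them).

Treewidth 2.
Bags: B1 = {1, 2, 6}  B2 = {1, 2, 4}  B3 = {1, 3, 4}  B4 = {1, 3, 5}
Tree: B1–B2, B2–B3, B3–B4

Every bag has size at most 3, so the width is 3 − 1 = 2 and tw(G) ≤ 2. The edges 1–6–2–4–3–5–1 form a cycle, so G is not a tree and its treewidth is at least 2. Hence tw(G) = 2 exactly.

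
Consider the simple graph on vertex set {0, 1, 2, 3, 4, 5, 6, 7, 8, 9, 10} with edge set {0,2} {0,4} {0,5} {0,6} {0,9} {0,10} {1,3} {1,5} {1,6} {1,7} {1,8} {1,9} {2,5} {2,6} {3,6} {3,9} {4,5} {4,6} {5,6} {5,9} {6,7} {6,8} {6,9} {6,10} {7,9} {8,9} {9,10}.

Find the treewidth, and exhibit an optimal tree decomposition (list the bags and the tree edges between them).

Every bag has size at most 4, so the width is 4 − 1 = 3 and tw(G) ≤ 3. On the other hand G contains the 4-clique {0, 6, 9, 10}. A clique must lie in a single bag of any decomposition, so no decomposition can have width below 3. Hence tw(G) = 3 exactly.

Treewidth 3.
Bags: B1 = {1, 6, 8, 9}  B2 = {1, 5, 6, 9}  B3 = {0, 5, 6, 9}  B4 = {0, 2, 5, 6}  B5 = {1, 3, 6, 9}  B6 = {0, 4, 5, 6}  B7 = {0, 6, 9, 10}  B8 = {1, 6, 7, 9}
Tree: B1–B2, B2–B3, B3–B4, B1–B5, B4–B6, B3–B7, B5–B8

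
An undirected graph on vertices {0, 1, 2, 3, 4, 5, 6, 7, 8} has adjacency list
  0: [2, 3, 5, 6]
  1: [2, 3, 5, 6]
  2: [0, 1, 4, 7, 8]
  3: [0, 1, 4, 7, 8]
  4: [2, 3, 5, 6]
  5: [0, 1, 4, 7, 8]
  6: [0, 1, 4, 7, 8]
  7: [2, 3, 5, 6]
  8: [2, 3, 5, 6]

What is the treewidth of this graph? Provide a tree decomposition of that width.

Treewidth 4.
One such decomposition:
Bags: B1 = {0, 2, 3, 5, 6}  B2 = {2, 3, 4, 5, 6}  B3 = {2, 3, 5, 6, 7}  B4 = {2, 3, 5, 6, 8}  B5 = {1, 2, 3, 5, 6}
Tree: B1–B2, B2–B3, B3–B4, B4–B5

The largest bag has 5 vertices, giving width 4; this decomposition certifies tw(G) ≤ 4. For the lower bound: the 5 vertex sets {0,2}, {4,6}, {3,7}, {5}, {8} are disjoint, each induces a connected subgraph, and every pair is joined by at least one edge of G. Contracting each set to a single vertex therefore yields K_{5} as a minor, and since treewidth is minor-monotone, tw(G) ≥ tw(K_{5}) = 4. Combining the bounds, tw(G) = 4.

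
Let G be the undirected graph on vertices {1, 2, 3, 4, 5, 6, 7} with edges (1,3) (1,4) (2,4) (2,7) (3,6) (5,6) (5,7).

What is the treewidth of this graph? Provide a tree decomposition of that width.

Treewidth 2.
One optimal decomposition is:
Bags: B1 = {1, 2, 4}  B2 = {1, 2, 3}  B3 = {2, 3, 6}  B4 = {2, 5, 6}  B5 = {2, 5, 7}
Tree: B1–B2, B2–B3, B3–B4, B4–B5

The largest bag has 3 vertices, giving width 2; this decomposition certifies tw(G) ≤ 2. For the lower bound, G contains the cycle 2–4–1–3–6–5–7–2, so G is not a forest; only forests have treewidth ≤ 1, hence tw(G) ≥ 2. Therefore the treewidth is 2.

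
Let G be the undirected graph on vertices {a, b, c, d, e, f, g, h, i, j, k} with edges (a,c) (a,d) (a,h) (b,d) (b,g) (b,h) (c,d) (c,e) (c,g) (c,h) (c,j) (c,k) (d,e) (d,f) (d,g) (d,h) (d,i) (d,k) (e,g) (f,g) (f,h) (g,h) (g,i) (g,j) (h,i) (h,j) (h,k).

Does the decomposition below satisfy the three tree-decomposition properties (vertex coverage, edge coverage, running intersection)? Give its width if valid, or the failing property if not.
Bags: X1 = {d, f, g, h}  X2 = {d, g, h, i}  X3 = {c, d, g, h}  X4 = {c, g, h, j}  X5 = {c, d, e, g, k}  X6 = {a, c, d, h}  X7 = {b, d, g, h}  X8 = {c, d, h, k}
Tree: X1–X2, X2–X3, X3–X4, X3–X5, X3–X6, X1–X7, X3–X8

No — bags containing vertex k are not connected in the tree.

A tree decomposition must satisfy three properties: every vertex lies in some bag; for every edge, both endpoints lie together in some bag; and for every vertex, the bags containing it form a connected subtree. Here bags containing vertex k are not connected in the tree, so the decomposition is invalid.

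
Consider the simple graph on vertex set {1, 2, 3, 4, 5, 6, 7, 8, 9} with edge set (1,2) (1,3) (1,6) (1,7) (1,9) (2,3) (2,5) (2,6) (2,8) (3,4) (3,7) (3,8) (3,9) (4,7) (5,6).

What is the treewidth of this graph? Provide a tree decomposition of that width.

Each bag holds 3 vertices, so the decomposition has width 2, which upper-bounds the treewidth. For the lower bound, the 3 vertices {2, 3, 8} are pairwise adjacent, and any tree decomposition puts a clique entirely inside one bag — forcing width ≥ 2. Hence tw(G) = 2 exactly.

Treewidth 2.
Bags: B1 = {1, 3, 7}  B2 = {1, 2, 3}  B3 = {1, 3, 9}  B4 = {3, 4, 7}  B5 = {1, 2, 6}  B6 = {2, 3, 8}  B7 = {2, 5, 6}
Tree: B1–B2, B1–B3, B1–B4, B2–B5, B2–B6, B5–B7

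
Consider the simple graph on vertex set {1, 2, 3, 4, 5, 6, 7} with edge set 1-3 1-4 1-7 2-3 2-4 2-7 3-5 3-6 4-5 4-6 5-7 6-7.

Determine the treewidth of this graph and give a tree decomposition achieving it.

Treewidth 3.
One optimal decomposition is:
Bags: B1 = {3, 4, 6, 7}  B2 = {2, 3, 4, 7}  B3 = {3, 4, 5, 7}  B4 = {1, 3, 4, 7}
Tree: B1–B2, B2–B3, B3–B4

Every bag has size at most 4, so the width is 4 − 1 = 3 and tw(G) ≤ 3. For the lower bound: the 4 vertex sets {4,6}, {2,7}, {3}, {5} are disjoint, each induces a connected subgraph, and every pair is joined by at least one edge of G. Contracting each set to a single vertex therefore yields K_{4} as a minor, and since treewidth is minor-monotone, tw(G) ≥ tw(K_{4}) = 3. The upper and lower bounds meet at 3, so that is the treewidth.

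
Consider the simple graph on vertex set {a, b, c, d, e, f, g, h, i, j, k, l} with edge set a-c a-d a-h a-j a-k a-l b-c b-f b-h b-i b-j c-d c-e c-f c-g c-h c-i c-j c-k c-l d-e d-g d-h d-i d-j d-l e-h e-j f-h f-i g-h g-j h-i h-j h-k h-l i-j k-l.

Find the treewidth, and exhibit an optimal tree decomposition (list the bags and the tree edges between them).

Treewidth 4.
Bags: B1 = {c, d, g, h, j}  B2 = {a, c, d, h, j}  B3 = {a, c, d, h, l}  B4 = {c, d, h, i, j}  B5 = {b, c, h, i, j}  B6 = {b, c, f, h, i}  B7 = {c, d, e, h, j}  B8 = {a, c, h, k, l}
Tree: B1–B2, B2–B3, B1–B4, B4–B5, B5–B6, B1–B7, B3–B8

The largest bag has 5 vertices, giving width 4; this decomposition certifies tw(G) ≤ 4. Conversely, {c, d, g, h, j} is a clique of size 5, and the vertices of any clique must share a bag in every tree decomposition; so some bag has ≥ 5 vertices and tw(G) ≥ 4. Combining the bounds, tw(G) = 4.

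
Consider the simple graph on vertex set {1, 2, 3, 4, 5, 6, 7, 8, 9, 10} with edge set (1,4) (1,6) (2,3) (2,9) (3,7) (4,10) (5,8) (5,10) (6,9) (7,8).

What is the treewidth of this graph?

2

A width-2 tree decomposition is:
Bags: B1 = {4, 5, 10}  B2 = {4, 5, 8}  B3 = {4, 7, 8}  B4 = {3, 4, 7}  B5 = {2, 3, 4}  B6 = {2, 4, 9}  B7 = {4, 6, 9}  B8 = {1, 4, 6}
Tree: B1–B2, B2–B3, B3–B4, B4–B5, B5–B6, B6–B7, B7–B8
The largest bag has 3 vertices, giving width 2; this decomposition certifies tw(G) ≤ 2. The edges 4–10–5–8–7–3–2–9–6–1–4 form a cycle, so G is not a tree and its treewidth is at least 2. Combining the bounds, tw(G) = 2.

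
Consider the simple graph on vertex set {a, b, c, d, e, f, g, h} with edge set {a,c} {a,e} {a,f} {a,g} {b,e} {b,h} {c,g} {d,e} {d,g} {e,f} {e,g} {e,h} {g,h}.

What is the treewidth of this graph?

2

A width-2 tree decomposition is:
Bags: B1 = {e, g, h}  B2 = {b, e, h}  B3 = {a, e, g}  B4 = {a, c, g}  B5 = {d, e, g}  B6 = {a, e, f}
Tree: B1–B2, B1–B3, B3–B4, B1–B5, B3–B6
Each bag holds 3 vertices, so the decomposition has width 2, which upper-bounds the treewidth. On the other hand G contains the 3-clique {d, e, g}. A clique must lie in a single bag of any decomposition, so no decomposition can have width below 2. Therefore the treewidth is 2.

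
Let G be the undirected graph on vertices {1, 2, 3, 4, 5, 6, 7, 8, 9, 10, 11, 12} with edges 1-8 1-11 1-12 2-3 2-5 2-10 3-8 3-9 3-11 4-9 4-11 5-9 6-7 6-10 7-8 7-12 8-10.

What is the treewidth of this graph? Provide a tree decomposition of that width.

Treewidth 3.
One such decomposition:
Bags: B1 = {1, 6, 7, 12}  B2 = {1, 6, 7, 8}  B3 = {1, 6, 8, 10}  B4 = {1, 8, 10, 11}  B5 = {3, 8, 10, 11}  B6 = {2, 3, 10, 11}  B7 = {2, 3, 4, 11}  B8 = {2, 3, 4, 9}  B9 = {2, 4, 5, 9}
Tree: B1–B2, B2–B3, B3–B4, B4–B5, B5–B6, B6–B7, B7–B8, B8–B9

The largest bag has 4 vertices, giving width 3; this decomposition certifies tw(G) ≤ 3. For the lower bound: the 4 vertex sets {6,7,12}, {1}, {8}, {2,3,10,11} are disjoint, each induces a connected subgraph, and every pair is joined by at least one edge of G. Contracting each set to a single vertex therefore yields K_{4} as a minor, and since treewidth is minor-monotone, tw(G) ≥ tw(K_{4}) = 3. Combining the bounds, tw(G) = 3.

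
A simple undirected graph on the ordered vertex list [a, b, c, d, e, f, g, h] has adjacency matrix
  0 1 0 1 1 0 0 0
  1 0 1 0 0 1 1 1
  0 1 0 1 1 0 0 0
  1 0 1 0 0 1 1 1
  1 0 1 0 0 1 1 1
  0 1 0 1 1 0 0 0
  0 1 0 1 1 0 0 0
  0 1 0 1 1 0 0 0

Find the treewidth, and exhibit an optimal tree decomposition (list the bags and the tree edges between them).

The largest bag has 4 vertices, giving width 3; this decomposition certifies tw(G) ≤ 3. For the lower bound: the 4 vertex sets {b,g}, {c,e}, {d}, {a} are disjoint, each induces a connected subgraph, and every pair is joined by at least one edge of G. Contracting each set to a single vertex therefore yields K_{4} as a minor, and since treewidth is minor-monotone, tw(G) ≥ tw(K_{4}) = 3. Therefore the treewidth is 3.

Treewidth 3.
Bags: B1 = {b, d, e, g}  B2 = {b, c, d, e}  B3 = {a, b, d, e}  B4 = {b, d, e, h}  B5 = {b, d, e, f}
Tree: B1–B2, B2–B3, B3–B4, B4–B5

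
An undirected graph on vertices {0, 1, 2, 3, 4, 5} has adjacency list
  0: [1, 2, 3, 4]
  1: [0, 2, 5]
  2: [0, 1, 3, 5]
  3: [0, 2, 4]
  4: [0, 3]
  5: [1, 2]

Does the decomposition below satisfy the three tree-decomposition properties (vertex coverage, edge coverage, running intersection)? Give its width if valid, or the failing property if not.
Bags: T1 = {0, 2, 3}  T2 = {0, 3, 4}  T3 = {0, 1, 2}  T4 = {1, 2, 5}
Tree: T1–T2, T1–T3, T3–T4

Yes; width 2.

Vertex coverage: the bags together contain {0, 1, 2, 3, 4, 5}, the full vertex set. Edge coverage: each edge of G has both endpoints in at least one bag. Running intersection: for every vertex, the bags containing it form a connected subtree. All three properties hold, so this is a valid tree decomposition of width max|bag| − 1 = 2, and hence tw(G) ≤ 2.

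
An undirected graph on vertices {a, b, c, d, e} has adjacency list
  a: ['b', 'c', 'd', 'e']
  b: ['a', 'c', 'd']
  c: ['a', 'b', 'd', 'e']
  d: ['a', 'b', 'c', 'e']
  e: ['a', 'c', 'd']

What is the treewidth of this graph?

3

A width-3 tree decomposition is:
Bags: B1 = {a, c, d, e}  B2 = {a, b, c, d}
Tree: B1–B2
Each bag holds 4 vertices, so the decomposition has width 3, which upper-bounds the treewidth. On the other hand G contains the 4-clique {a, c, d, e}. A clique must lie in a single bag of any decomposition, so no decomposition can have width below 3. Hence tw(G) = 3 exactly.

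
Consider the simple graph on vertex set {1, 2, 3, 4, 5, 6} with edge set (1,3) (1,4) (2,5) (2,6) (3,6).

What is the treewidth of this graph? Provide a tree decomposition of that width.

Treewidth 1.
Bags: B1 = {1, 4}  B2 = {1, 3}  B3 = {3, 6}  B4 = {2, 6}  B5 = {2, 5}
Tree: B1–B2, B2–B3, B3–B4, B4–B5

The largest bag has 2 vertices, giving width 1; this decomposition certifies tw(G) ≤ 1. G has an edge, so its treewidth is at least 1. Combining the bounds, tw(G) = 1.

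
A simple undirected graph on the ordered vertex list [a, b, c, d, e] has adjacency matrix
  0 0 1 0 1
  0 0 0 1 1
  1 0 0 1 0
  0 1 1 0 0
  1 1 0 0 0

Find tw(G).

2

A width-2 tree decomposition is:
Bags: B1 = {b, c, d}  B2 = {b, c, e}  B3 = {a, c, e}
Tree: B1–B2, B2–B3
Each bag holds 3 vertices, so the decomposition has width 2, which upper-bounds the treewidth. The edges c–d–b–e–a–c form a cycle, so G is not a tree and its treewidth is at least 2. The upper and lower bounds meet at 2, so that is the treewidth.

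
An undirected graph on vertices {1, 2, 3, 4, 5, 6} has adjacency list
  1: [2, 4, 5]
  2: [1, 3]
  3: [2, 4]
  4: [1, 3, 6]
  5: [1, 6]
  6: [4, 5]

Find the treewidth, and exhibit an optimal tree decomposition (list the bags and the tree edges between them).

The largest bag has 3 vertices, giving width 2; this decomposition certifies tw(G) ≤ 2. The edges 5–6–4–1–5 form a cycle, so G is not a tree and its treewidth is at least 2. Therefore the treewidth is 2.

Treewidth 2.
One such decomposition:
Bags: B1 = {1, 5, 6}  B2 = {1, 4, 6}  B3 = {1, 2, 4}  B4 = {2, 3, 4}
Tree: B1–B2, B2–B3, B3–B4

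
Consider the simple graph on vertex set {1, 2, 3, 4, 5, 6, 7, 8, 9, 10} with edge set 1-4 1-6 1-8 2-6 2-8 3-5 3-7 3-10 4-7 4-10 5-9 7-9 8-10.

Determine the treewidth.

2

A width-2 tree decomposition is:
Bags: B1 = {2, 6, 8}  B2 = {1, 6, 8}  B3 = {1, 8, 10}  B4 = {1, 4, 10}  B5 = {3, 4, 10}  B6 = {3, 4, 7}  B7 = {3, 5, 7}  B8 = {5, 7, 9}
Tree: B1–B2, B2–B3, B3–B4, B4–B5, B5–B6, B6–B7, B7–B8
Every bag has size at most 3, so the width is 3 − 1 = 2 and tw(G) ≤ 2. For the lower bound, G contains the cycle 2–6–1–8–2, so G is not a forest; only forests have treewidth ≤ 1, hence tw(G) ≥ 2. Hence tw(G) = 2 exactly.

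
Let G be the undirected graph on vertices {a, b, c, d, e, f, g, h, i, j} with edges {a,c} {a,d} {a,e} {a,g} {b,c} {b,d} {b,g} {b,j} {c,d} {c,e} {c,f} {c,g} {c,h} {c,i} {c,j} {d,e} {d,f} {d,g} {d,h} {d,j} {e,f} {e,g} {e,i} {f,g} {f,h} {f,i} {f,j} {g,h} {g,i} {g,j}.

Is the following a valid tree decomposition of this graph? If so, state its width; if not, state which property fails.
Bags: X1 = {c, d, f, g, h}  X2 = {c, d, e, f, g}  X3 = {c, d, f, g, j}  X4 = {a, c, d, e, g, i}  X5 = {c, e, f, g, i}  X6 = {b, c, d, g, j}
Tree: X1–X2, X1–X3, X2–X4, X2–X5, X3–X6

A tree decomposition must satisfy three properties: every vertex lies in some bag; for every edge, both endpoints lie together in some bag; and for every vertex, the bags containing it form a connected subtree. Here bags containing vertex i are not connected in the tree, so the decomposition is invalid.

No — bags containing vertex i are not connected in the tree.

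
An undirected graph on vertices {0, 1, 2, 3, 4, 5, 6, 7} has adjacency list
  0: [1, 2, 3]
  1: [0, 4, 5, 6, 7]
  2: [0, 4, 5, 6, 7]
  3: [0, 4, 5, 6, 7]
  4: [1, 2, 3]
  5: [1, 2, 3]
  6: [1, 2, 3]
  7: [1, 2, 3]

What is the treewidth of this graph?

A width-3 tree decomposition is:
Bags: B1 = {1, 2, 3, 7}  B2 = {1, 2, 3, 4}  B3 = {1, 2, 3, 5}  B4 = {1, 2, 3, 6}  B5 = {0, 1, 2, 3}
Tree: B1–B2, B2–B3, B3–B4, B4–B5
Each bag holds 4 vertices, so the decomposition has width 3, which upper-bounds the treewidth. For the lower bound: the 4 vertex sets {3,7}, {1,4}, {2}, {5} are disjoint, each induces a connected subgraph, and every pair is joined by at least one edge of G. Contracting each set to a single vertex therefore yields K_{4} as a minor, and since treewidth is minor-monotone, tw(G) ≥ tw(K_{4}) = 3. Therefore the treewidth is 3.

3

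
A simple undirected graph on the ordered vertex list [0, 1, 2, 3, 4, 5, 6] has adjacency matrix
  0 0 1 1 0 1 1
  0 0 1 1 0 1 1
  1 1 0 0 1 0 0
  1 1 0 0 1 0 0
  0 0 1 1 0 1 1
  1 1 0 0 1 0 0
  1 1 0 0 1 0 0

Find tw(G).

3

A width-3 tree decomposition is:
Bags: B1 = {0, 1, 2, 4}  B2 = {0, 1, 4, 6}  B3 = {0, 1, 4, 5}  B4 = {0, 1, 3, 4}
Tree: B1–B2, B2–B3, B3–B4
Every bag has size at most 4, so the width is 4 − 1 = 3 and tw(G) ≤ 3. For the lower bound: the 4 vertex sets {0,2}, {4,6}, {1}, {5} are disjoint, each induces a connected subgraph, and every pair is joined by at least one edge of G. Contracting each set to a single vertex therefore yields K_{4} as a minor, and since treewidth is minor-monotone, tw(G) ≥ tw(K_{4}) = 3. Hence tw(G) = 3 exactly.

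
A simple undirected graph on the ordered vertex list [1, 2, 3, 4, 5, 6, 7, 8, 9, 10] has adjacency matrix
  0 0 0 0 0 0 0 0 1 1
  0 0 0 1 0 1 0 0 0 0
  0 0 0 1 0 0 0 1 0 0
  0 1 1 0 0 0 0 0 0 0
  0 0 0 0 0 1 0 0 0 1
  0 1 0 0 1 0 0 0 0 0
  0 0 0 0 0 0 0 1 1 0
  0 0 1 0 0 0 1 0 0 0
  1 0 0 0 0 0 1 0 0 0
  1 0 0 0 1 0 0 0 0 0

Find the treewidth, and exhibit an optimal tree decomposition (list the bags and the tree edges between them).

Treewidth 2.
One such decomposition:
Bags: B1 = {1, 7, 9}  B2 = {1, 7, 8}  B3 = {1, 3, 8}  B4 = {1, 3, 4}  B5 = {1, 2, 4}  B6 = {1, 2, 6}  B7 = {1, 5, 6}  B8 = {1, 5, 10}
Tree: B1–B2, B2–B3, B3–B4, B4–B5, B5–B6, B6–B7, B7–B8

Every bag has size at most 3, so the width is 3 − 1 = 2 and tw(G) ≤ 2. The edges 1–9–7–8–3–4–2–6–5–10–1 form a cycle, so G is not a tree and its treewidth is at least 2. Hence tw(G) = 2 exactly.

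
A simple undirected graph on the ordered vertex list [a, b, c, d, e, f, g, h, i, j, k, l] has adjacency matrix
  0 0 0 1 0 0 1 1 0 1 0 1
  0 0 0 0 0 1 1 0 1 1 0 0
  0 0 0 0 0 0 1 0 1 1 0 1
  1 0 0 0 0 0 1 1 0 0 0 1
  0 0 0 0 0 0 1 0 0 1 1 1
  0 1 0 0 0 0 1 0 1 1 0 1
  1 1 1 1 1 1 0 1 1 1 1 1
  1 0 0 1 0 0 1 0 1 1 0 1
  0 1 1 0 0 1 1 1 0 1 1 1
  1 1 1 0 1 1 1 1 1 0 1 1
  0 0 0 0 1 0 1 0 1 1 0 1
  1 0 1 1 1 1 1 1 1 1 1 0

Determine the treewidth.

A width-4 tree decomposition is:
Bags: B1 = {g, i, j, k, l}  B2 = {f, g, i, j, l}  B3 = {b, f, g, i, j}  B4 = {c, g, i, j, l}  B5 = {e, g, j, k, l}  B6 = {g, h, i, j, l}  B7 = {a, g, h, j, l}  B8 = {a, d, g, h, l}
Tree: B1–B2, B2–B3, B2–B4, B1–B5, B4–B6, B6–B7, B7–B8
Each bag holds 5 vertices, so the decomposition has width 4, which upper-bounds the treewidth. Conversely, {a, d, g, h, l} is a clique of size 5, and the vertices of any clique must share a bag in every tree decomposition; so some bag has ≥ 5 vertices and tw(G) ≥ 4. The upper and lower bounds meet at 4, so that is the treewidth.

4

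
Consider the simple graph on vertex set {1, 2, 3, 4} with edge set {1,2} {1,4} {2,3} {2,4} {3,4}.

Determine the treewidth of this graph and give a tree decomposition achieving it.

Treewidth 2.
One optimal decomposition is:
Bags: B1 = {1, 2, 4}  B2 = {2, 3, 4}
Tree: B1–B2

Each bag holds 3 vertices, so the decomposition has width 2, which upper-bounds the treewidth. On the other hand G contains the 3-clique {1, 2, 4}. A clique must lie in a single bag of any decomposition, so no decomposition can have width below 2. Hence tw(G) = 2 exactly.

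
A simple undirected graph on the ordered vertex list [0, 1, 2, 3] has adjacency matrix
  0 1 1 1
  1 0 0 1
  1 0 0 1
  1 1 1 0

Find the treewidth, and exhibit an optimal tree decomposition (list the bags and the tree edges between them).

Each bag holds 3 vertices, so the decomposition has width 2, which upper-bounds the treewidth. On the other hand G contains the 3-clique {0, 1, 3}. A clique must lie in a single bag of any decomposition, so no decomposition can have width below 2. Combining the bounds, tw(G) = 2.

Treewidth 2.
Bags: B1 = {0, 2, 3}  B2 = {0, 1, 3}
Tree: B1–B2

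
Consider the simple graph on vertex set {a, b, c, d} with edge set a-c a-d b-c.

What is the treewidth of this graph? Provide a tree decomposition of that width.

The largest bag has 2 vertices, giving width 1; this decomposition certifies tw(G) ≤ 1. G has an edge, so its treewidth is at least 1. Combining the bounds, tw(G) = 1.

Treewidth 1.
One such decomposition:
Bags: B1 = {b, c}  B2 = {a, c}  B3 = {a, d}
Tree: B1–B2, B2–B3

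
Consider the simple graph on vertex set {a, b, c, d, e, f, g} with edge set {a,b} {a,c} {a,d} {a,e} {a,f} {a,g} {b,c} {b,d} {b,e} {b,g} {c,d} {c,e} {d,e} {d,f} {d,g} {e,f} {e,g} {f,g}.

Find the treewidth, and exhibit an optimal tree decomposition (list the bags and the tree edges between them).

The largest bag has 5 vertices, giving width 4; this decomposition certifies tw(G) ≤ 4. For the lower bound, the 5 vertices {a, d, e, f, g} are pairwise adjacent, and any tree decomposition puts a clique entirely inside one bag — forcing width ≥ 4. Hence tw(G) = 4 exactly.

Treewidth 4.
Bags: B1 = {a, b, d, e, g}  B2 = {a, b, c, d, e}  B3 = {a, d, e, f, g}
Tree: B1–B2, B1–B3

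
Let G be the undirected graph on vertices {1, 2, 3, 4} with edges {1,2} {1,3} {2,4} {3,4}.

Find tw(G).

A width-2 tree decomposition is:
Bags: B1 = {1, 2, 3}  B2 = {2, 3, 4}
Tree: B1–B2
Each bag holds 3 vertices, so the decomposition has width 2, which upper-bounds the treewidth. Since 3–1–2–4–3 is a cycle in G, G is not acyclic. Forests are exactly the graphs of treewidth ≤ 1, so tw(G) ≥ 2. The upper and lower bounds meet at 2, so that is the treewidth.

2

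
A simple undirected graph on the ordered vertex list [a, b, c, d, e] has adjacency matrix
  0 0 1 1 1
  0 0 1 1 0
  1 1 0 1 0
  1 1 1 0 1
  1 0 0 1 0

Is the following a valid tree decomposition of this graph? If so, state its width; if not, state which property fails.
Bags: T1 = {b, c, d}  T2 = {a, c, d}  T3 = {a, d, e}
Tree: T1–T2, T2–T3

Yes; width 2.

Checking the three conditions: (i) the bags cover all of {a, b, c, d, e}; (ii) for each edge, some bag contains both endpoints; (iii) the bags containing any fixed vertex form a subtree. All hold, so the decomposition is valid with width 3 − 1 = 2.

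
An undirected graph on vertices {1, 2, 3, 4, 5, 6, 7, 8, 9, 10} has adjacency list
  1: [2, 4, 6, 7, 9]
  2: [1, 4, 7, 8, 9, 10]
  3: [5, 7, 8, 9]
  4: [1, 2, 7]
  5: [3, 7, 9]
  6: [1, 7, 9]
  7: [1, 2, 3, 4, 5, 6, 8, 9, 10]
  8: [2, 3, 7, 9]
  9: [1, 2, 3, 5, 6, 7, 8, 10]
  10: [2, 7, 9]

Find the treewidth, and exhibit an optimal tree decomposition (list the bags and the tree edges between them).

Treewidth 3.
Bags: B1 = {2, 7, 8, 9}  B2 = {3, 7, 8, 9}  B3 = {1, 2, 7, 9}  B4 = {1, 6, 7, 9}  B5 = {3, 5, 7, 9}  B6 = {1, 2, 4, 7}  B7 = {2, 7, 9, 10}
Tree: B1–B2, B1–B3, B3–B4, B2–B5, B3–B6, B1–B7

Every bag has size at most 4, so the width is 4 − 1 = 3 and tw(G) ≤ 3. On the other hand G contains the 4-clique {2, 7, 8, 9}. A clique must lie in a single bag of any decomposition, so no decomposition can have width below 3. Combining the bounds, tw(G) = 3.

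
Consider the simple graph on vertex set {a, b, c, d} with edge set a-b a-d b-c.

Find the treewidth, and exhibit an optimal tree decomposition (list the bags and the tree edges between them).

Treewidth 1.
One such decomposition:
Bags: B1 = {b, c}  B2 = {a, b}  B3 = {a, d}
Tree: B1–B2, B2–B3

Every bag has size at most 2, so the width is 2 − 1 = 1 and tw(G) ≤ 1. Any graph with an edge has treewidth ≥ 1, and G has the edge c–b. Combining the bounds, tw(G) = 1.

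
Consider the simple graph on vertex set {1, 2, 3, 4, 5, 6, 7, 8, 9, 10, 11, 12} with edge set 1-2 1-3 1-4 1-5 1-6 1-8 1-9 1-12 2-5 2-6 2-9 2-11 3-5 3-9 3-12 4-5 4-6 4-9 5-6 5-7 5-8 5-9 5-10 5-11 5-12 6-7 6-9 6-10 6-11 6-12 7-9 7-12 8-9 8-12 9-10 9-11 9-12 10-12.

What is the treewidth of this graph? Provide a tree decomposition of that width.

Treewidth 4.
Bags: B1 = {1, 5, 6, 9, 12}  B2 = {1, 2, 5, 6, 9}  B3 = {5, 6, 7, 9, 12}  B4 = {1, 5, 8, 9, 12}  B5 = {2, 5, 6, 9, 11}  B6 = {5, 6, 9, 10, 12}  B7 = {1, 4, 5, 6, 9}  B8 = {1, 3, 5, 9, 12}
Tree: B1–B2, B1–B3, B1–B4, B2–B5, B3–B6, B2–B7, B4–B8

The largest bag has 5 vertices, giving width 4; this decomposition certifies tw(G) ≤ 4. Conversely, {1, 5, 8, 9, 12} is a clique of size 5, and the vertices of any clique must share a bag in every tree decomposition; so some bag has ≥ 5 vertices and tw(G) ≥ 4. The upper and lower bounds meet at 4, so that is the treewidth.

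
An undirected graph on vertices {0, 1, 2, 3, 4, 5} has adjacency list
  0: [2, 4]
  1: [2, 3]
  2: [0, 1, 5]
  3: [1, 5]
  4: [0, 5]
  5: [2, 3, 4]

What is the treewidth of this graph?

A width-2 tree decomposition is:
Bags: B1 = {1, 3, 5}  B2 = {1, 2, 5}  B3 = {2, 4, 5}  B4 = {0, 2, 4}
Tree: B1–B2, B2–B3, B3–B4
Every bag has size at most 3, so the width is 3 − 1 = 2 and tw(G) ≤ 2. The edges 3–1–2–5–3 form a cycle, so G is not a tree and its treewidth is at least 2. Hence tw(G) = 2 exactly.

2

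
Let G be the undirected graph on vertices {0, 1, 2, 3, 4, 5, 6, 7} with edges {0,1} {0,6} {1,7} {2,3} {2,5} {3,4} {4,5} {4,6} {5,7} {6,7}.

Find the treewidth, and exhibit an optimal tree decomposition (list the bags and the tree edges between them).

Every bag has size at most 3, so the width is 3 − 1 = 2 and tw(G) ≤ 2. The edges 3–2–5–4–3 form a cycle, so G is not a tree and its treewidth is at least 2. Combining the bounds, tw(G) = 2.

Treewidth 2.
One optimal decomposition is:
Bags: B1 = {2, 3, 4}  B2 = {2, 4, 5}  B3 = {4, 5, 6}  B4 = {5, 6, 7}  B5 = {0, 6, 7}  B6 = {0, 1, 7}
Tree: B1–B2, B2–B3, B3–B4, B4–B5, B5–B6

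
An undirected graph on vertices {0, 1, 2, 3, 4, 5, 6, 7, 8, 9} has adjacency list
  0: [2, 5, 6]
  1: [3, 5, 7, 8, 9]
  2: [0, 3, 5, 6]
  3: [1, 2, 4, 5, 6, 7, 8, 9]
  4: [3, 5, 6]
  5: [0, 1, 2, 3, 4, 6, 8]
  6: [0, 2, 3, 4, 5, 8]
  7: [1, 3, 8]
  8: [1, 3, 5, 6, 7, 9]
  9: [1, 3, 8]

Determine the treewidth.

3

A width-3 tree decomposition is:
Bags: B1 = {2, 3, 5, 6}  B2 = {3, 5, 6, 8}  B3 = {1, 3, 5, 8}  B4 = {3, 4, 5, 6}  B5 = {0, 2, 5, 6}  B6 = {1, 3, 8, 9}  B7 = {1, 3, 7, 8}
Tree: B1–B2, B2–B3, B2–B4, B1–B5, B3–B6, B6–B7
Each bag holds 4 vertices, so the decomposition has width 3, which upper-bounds the treewidth. For the lower bound, the 4 vertices {0, 2, 5, 6} are pairwise adjacent, and any tree decomposition puts a clique entirely inside one bag — forcing width ≥ 3. Hence tw(G) = 3 exactly.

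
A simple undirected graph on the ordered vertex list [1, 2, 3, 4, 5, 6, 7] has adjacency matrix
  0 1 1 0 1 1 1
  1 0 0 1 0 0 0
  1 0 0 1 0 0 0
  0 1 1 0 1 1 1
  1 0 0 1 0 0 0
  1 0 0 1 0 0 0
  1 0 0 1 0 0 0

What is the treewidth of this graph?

A width-2 tree decomposition is:
Bags: B1 = {1, 4, 6}  B2 = {1, 3, 4}  B3 = {1, 4, 5}  B4 = {1, 2, 4}  B5 = {1, 4, 7}
Tree: B1–B2, B2–B3, B3–B4, B4–B5
The largest bag has 3 vertices, giving width 2; this decomposition certifies tw(G) ≤ 2. For the lower bound, G contains the cycle 1–6–4–3–1, so G is not a forest; only forests have treewidth ≤ 1, hence tw(G) ≥ 2. Combining the bounds, tw(G) = 2.

2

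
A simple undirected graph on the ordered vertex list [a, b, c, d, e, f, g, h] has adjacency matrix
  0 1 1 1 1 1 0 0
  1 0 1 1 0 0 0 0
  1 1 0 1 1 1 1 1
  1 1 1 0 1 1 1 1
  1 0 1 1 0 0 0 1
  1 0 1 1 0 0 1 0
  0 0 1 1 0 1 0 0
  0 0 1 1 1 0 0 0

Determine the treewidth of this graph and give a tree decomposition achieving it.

Each bag holds 4 vertices, so the decomposition has width 3, which upper-bounds the treewidth. For the lower bound, the 4 vertices {c, d, f, g} are pairwise adjacent, and any tree decomposition puts a clique entirely inside one bag — forcing width ≥ 3. Combining the bounds, tw(G) = 3.

Treewidth 3.
One optimal decomposition is:
Bags: B1 = {a, c, d, e}  B2 = {a, b, c, d}  B3 = {a, c, d, f}  B4 = {c, d, f, g}  B5 = {c, d, e, h}
Tree: B1–B2, B1–B3, B3–B4, B1–B5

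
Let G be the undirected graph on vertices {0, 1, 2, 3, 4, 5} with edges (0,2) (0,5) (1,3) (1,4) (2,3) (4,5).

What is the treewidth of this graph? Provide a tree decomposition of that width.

Treewidth 2.
Bags: B1 = {0, 4, 5}  B2 = {0, 1, 4}  B3 = {0, 1, 3}  B4 = {0, 2, 3}
Tree: B1–B2, B2–B3, B3–B4

The largest bag has 3 vertices, giving width 2; this decomposition certifies tw(G) ≤ 2. The edges 0–5–4–1–3–2–0 form a cycle, so G is not a tree and its treewidth is at least 2. Therefore the treewidth is 2.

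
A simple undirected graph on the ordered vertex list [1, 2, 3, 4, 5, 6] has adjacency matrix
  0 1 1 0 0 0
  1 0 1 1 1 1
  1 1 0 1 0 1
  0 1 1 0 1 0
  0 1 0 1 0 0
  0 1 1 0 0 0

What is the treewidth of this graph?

A width-2 tree decomposition is:
Bags: B1 = {2, 3, 4}  B2 = {1, 2, 3}  B3 = {2, 3, 6}  B4 = {2, 4, 5}
Tree: B1–B2, B2–B3, B1–B4
Each bag holds 3 vertices, so the decomposition has width 2, which upper-bounds the treewidth. Conversely, {1, 2, 3} is a clique of size 3, and the vertices of any clique must share a bag in every tree decomposition; so some bag has ≥ 3 vertices and tw(G) ≥ 2. Therefore the treewidth is 2.

2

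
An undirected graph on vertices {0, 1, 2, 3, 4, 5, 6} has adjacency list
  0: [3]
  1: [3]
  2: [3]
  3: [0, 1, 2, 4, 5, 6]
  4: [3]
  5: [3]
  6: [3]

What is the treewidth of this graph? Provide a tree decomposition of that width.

Each bag holds 2 vertices, so the decomposition has width 1, which upper-bounds the treewidth. G has an edge, so its treewidth is at least 1. Hence tw(G) = 1 exactly.

Treewidth 1.
Bags: B1 = {0, 3}  B2 = {3, 6}  B3 = {3, 5}  B4 = {3, 4}  B5 = {2, 3}  B6 = {1, 3}
Tree: B1–B2, B2–B3, B2–B4, B4–B5, B2–B6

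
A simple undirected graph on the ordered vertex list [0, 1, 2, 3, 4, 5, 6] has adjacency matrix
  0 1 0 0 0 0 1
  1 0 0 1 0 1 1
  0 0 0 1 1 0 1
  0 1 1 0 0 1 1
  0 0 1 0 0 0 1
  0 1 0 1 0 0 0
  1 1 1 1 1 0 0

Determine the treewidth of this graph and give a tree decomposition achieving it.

Each bag holds 3 vertices, so the decomposition has width 2, which upper-bounds the treewidth. Conversely, {1, 3, 5} is a clique of size 3, and the vertices of any clique must share a bag in every tree decomposition; so some bag has ≥ 3 vertices and tw(G) ≥ 2. The upper and lower bounds meet at 2, so that is the treewidth.

Treewidth 2.
One such decomposition:
Bags: B1 = {2, 3, 6}  B2 = {2, 4, 6}  B3 = {1, 3, 6}  B4 = {0, 1, 6}  B5 = {1, 3, 5}
Tree: B1–B2, B1–B3, B3–B4, B3–B5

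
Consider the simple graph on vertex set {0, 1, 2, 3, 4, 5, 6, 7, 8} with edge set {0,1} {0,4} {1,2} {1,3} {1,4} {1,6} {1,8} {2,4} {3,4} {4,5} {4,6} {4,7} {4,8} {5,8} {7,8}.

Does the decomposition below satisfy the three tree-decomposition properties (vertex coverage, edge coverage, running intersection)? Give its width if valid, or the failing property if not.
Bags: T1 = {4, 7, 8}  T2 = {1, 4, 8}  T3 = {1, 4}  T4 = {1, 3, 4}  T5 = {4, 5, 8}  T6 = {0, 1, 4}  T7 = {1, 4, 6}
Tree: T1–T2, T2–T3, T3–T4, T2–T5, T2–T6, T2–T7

A tree decomposition must satisfy three properties: every vertex lies in some bag; for every edge, both endpoints lie together in some bag; and for every vertex, the bags containing it form a connected subtree. Here vertex 2 appears in no bag, so the decomposition is invalid.

No — vertex 2 appears in no bag.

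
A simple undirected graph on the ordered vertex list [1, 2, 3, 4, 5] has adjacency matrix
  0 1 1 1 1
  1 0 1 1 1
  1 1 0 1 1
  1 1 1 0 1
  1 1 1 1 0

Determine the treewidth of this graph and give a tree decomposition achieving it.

With just one bag of size 5, the width is 5 − 1 = 4, so tw(G) ≤ 4. For the lower bound, the 5 vertices {1, 2, 3, 4, 5} are pairwise adjacent, and any tree decomposition puts a clique entirely inside one bag — forcing width ≥ 4. Hence tw(G) = 4 exactly.

Treewidth 4.
One optimal decomposition is:
Bags: B1 = {1, 2, 3, 4, 5}
Tree: (single bag)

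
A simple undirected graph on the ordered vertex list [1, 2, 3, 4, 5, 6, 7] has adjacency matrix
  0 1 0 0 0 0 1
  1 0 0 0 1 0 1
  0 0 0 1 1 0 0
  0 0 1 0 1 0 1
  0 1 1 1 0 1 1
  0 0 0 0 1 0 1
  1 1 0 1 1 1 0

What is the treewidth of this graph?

2

A width-2 tree decomposition is:
Bags: B1 = {4, 5, 7}  B2 = {2, 5, 7}  B3 = {5, 6, 7}  B4 = {1, 2, 7}  B5 = {3, 4, 5}
Tree: B1–B2, B2–B3, B2–B4, B1–B5
Every bag has size at most 3, so the width is 3 − 1 = 2 and tw(G) ≤ 2. For the lower bound, the 3 vertices {1, 2, 7} are pairwise adjacent, and any tree decomposition puts a clique entirely inside one bag — forcing width ≥ 2. Therefore the treewidth is 2.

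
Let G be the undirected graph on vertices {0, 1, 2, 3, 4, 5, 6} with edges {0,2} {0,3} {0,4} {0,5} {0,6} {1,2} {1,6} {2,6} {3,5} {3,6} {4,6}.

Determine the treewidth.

A width-2 tree decomposition is:
Bags: B1 = {0, 2, 6}  B2 = {0, 4, 6}  B3 = {0, 3, 6}  B4 = {0, 3, 5}  B5 = {1, 2, 6}
Tree: B1–B2, B1–B3, B3–B4, B1–B5
Each bag holds 3 vertices, so the decomposition has width 2, which upper-bounds the treewidth. Conversely, {0, 3, 5} is a clique of size 3, and the vertices of any clique must share a bag in every tree decomposition; so some bag has ≥ 3 vertices and tw(G) ≥ 2. Therefore the treewidth is 2.

2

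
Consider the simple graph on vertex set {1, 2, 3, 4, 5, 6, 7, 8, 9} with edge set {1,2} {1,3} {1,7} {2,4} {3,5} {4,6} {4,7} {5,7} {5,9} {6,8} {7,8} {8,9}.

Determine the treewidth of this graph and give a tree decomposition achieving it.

Every bag has size at most 4, so the width is 4 − 1 = 3 and tw(G) ≤ 3. For the lower bound: the 4 vertex sets {3,5,9}, {1}, {7}, {2,4,6,8} are disjoint, each induces a connected subgraph, and every pair is joined by at least one edge of G. Contracting each set to a single vertex therefore yields K_{4} as a minor, and since treewidth is minor-monotone, tw(G) ≥ tw(K_{4}) = 3. Therefore the treewidth is 3.

Treewidth 3.
One optimal decomposition is:
Bags: B1 = {1, 3, 5, 9}  B2 = {1, 5, 7, 9}  B3 = {1, 7, 8, 9}  B4 = {1, 2, 7, 8}  B5 = {2, 4, 7, 8}  B6 = {2, 4, 6, 8}
Tree: B1–B2, B2–B3, B3–B4, B4–B5, B5–B6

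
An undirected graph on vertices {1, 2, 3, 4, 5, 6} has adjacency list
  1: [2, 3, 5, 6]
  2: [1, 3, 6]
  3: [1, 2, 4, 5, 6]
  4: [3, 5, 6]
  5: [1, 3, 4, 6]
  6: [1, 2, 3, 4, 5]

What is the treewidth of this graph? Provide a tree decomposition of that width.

Treewidth 3.
Bags: B1 = {1, 3, 5, 6}  B2 = {3, 4, 5, 6}  B3 = {1, 2, 3, 6}
Tree: B1–B2, B1–B3

Each bag holds 4 vertices, so the decomposition has width 3, which upper-bounds the treewidth. For the lower bound, the 4 vertices {1, 2, 3, 6} are pairwise adjacent, and any tree decomposition puts a clique entirely inside one bag — forcing width ≥ 3. Hence tw(G) = 3 exactly.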